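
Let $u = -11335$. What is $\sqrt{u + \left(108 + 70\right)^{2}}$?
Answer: $3 \sqrt{2261} \approx 142.65$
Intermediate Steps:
$\sqrt{u + \left(108 + 70\right)^{2}} = \sqrt{-11335 + \left(108 + 70\right)^{2}} = \sqrt{-11335 + 178^{2}} = \sqrt{-11335 + 31684} = \sqrt{20349} = 3 \sqrt{2261}$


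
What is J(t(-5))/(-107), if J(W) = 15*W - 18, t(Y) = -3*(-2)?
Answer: -72/107 ≈ -0.67290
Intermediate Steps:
t(Y) = 6
J(W) = -18 + 15*W
J(t(-5))/(-107) = (-18 + 15*6)/(-107) = (-18 + 90)*(-1/107) = 72*(-1/107) = -72/107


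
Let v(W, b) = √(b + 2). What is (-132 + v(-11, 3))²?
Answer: (132 - √5)² ≈ 16839.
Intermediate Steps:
v(W, b) = √(2 + b)
(-132 + v(-11, 3))² = (-132 + √(2 + 3))² = (-132 + √5)²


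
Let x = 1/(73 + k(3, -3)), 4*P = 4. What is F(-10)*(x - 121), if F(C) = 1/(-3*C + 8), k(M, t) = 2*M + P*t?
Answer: -9195/2888 ≈ -3.1839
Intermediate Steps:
P = 1 (P = (1/4)*4 = 1)
k(M, t) = t + 2*M (k(M, t) = 2*M + 1*t = 2*M + t = t + 2*M)
F(C) = 1/(8 - 3*C)
x = 1/76 (x = 1/(73 + (-3 + 2*3)) = 1/(73 + (-3 + 6)) = 1/(73 + 3) = 1/76 ≈ 0.013158)
F(-10)*(x - 121) = (-1/(-8 + 3*(-10)))*(1/76 - 121) = -1/(-8 - 30)*(-9195/76) = -1/(-38)*(-9195/76) = -1*(-1/38)*(-9195/76) = (1/38)*(-9195/76) = -9195/2888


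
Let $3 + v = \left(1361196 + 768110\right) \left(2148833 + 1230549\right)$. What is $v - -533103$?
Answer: $7195738901992$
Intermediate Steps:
$v = 7195738368889$ ($v = -3 + \left(1361196 + 768110\right) \left(2148833 + 1230549\right) = -3 + 2129306 \cdot 3379382 = -3 + 7195738368892 = 7195738368889$)
$v - -533103 = 7195738368889 - -533103 = 7195738368889 + 533103 = 7195738901992$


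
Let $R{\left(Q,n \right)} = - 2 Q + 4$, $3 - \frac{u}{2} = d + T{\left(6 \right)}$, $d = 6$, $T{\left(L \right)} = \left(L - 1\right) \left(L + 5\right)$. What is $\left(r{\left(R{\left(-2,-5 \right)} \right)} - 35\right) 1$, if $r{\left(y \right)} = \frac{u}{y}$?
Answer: $- \frac{99}{2} \approx -49.5$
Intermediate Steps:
$T{\left(L \right)} = \left(-1 + L\right) \left(5 + L\right)$
$u = -116$ ($u = 6 - 2 \left(6 + \left(-5 + 6^{2} + 4 \cdot 6\right)\right) = 6 - 2 \left(6 + \left(-5 + 36 + 24\right)\right) = 6 - 2 \left(6 + 55\right) = 6 - 122 = -116$)
$R{\left(Q,n \right)} = 4 - 2 Q$
$r{\left(y \right)} = - \frac{116}{y}$
$\left(r{\left(R{\left(-2,-5 \right)} \right)} - 35\right) 1 = \left(- \frac{116}{4 - -4} - 35\right) 1 = \left(- \frac{116}{4 + 4} - 35\right) 1 = \left(- \frac{116}{8} - 35\right) 1 = \left(\left(-116\right) \frac{1}{8} - 35\right) 1 = \left(- \frac{29}{2} - 35\right) 1 = \left(- \frac{99}{2}\right) 1 = - \frac{99}{2}$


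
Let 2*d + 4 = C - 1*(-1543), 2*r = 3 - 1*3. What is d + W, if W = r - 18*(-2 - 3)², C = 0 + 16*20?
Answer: 959/2 ≈ 479.50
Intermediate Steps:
r = 0 (r = (3 - 1*3)/2 = (3 - 3)/2 = (½)*0 = 0)
C = 320 (C = 0 + 320 = 320)
d = 1859/2 (d = -2 + (320 - 1*(-1543))/2 = -2 + (320 + 1543)/2 = -2 + (½)*1863 = -2 + 1863/2 = 1859/2 ≈ 929.50)
W = -450 (W = 0 - 18*(-2 - 3)² = 0 - 18*(-5)² = 0 - 18*25 = 0 - 450 = -450)
d + W = 1859/2 - 450 = 959/2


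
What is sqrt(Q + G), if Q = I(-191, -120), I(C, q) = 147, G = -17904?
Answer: 3*I*sqrt(1973) ≈ 133.26*I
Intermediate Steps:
Q = 147
sqrt(Q + G) = sqrt(147 - 17904) = sqrt(-17757) = 3*I*sqrt(1973)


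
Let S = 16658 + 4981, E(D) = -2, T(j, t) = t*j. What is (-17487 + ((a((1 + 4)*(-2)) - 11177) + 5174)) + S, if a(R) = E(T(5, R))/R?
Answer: -9254/5 ≈ -1850.8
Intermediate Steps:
T(j, t) = j*t
a(R) = -2/R
S = 21639
(-17487 + ((a((1 + 4)*(-2)) - 11177) + 5174)) + S = (-17487 + ((-2*(-1/(2*(1 + 4))) - 11177) + 5174)) + 21639 = (-17487 + ((-2/(5*(-2)) - 11177) + 5174)) + 21639 = (-17487 + ((-2/(-10) - 11177) + 5174)) + 21639 = (-17487 + ((-2*(-⅒) - 11177) + 5174)) + 21639 = (-17487 + ((⅕ - 11177) + 5174)) + 21639 = (-17487 + (-55884/5 + 5174)) + 21639 = (-17487 - 30014/5) + 21639 = -117449/5 + 21639 = -9254/5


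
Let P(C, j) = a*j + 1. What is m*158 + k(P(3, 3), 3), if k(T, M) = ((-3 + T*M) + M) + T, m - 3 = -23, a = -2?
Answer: -3180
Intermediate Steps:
m = -20 (m = 3 - 23 = -20)
P(C, j) = 1 - 2*j (P(C, j) = -2*j + 1 = 1 - 2*j)
k(T, M) = -3 + M + T + M*T (k(T, M) = ((-3 + M*T) + M) + T = (-3 + M + M*T) + T = -3 + M + T + M*T)
m*158 + k(P(3, 3), 3) = -20*158 + (-3 + 3 + (1 - 2*3) + 3*(1 - 2*3)) = -3160 + (-3 + 3 + (1 - 6) + 3*(1 - 6)) = -3160 + (-3 + 3 - 5 + 3*(-5)) = -3160 + (-3 + 3 - 5 - 15) = -3160 - 20 = -3180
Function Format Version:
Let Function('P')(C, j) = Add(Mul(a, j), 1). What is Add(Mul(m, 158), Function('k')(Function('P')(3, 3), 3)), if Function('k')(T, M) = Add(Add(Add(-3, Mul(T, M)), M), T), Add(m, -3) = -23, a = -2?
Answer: -3180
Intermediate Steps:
m = -20 (m = Add(3, -23) = -20)
Function('P')(C, j) = Add(1, Mul(-2, j)) (Function('P')(C, j) = Add(Mul(-2, j), 1) = Add(1, Mul(-2, j)))
Function('k')(T, M) = Add(-3, M, T, Mul(M, T)) (Function('k')(T, M) = Add(Add(Add(-3, Mul(M, T)), M), T) = Add(Add(-3, M, Mul(M, T)), T) = Add(-3, M, T, Mul(M, T)))
Add(Mul(m, 158), Function('k')(Function('P')(3, 3), 3)) = Add(Mul(-20, 158), Add(-3, 3, Add(1, Mul(-2, 3)), Mul(3, Add(1, Mul(-2, 3))))) = Add(-3160, Add(-3, 3, Add(1, -6), Mul(3, Add(1, -6)))) = Add(-3160, Add(-3, 3, -5, Mul(3, -5))) = Add(-3160, Add(-3, 3, -5, -15)) = Add(-3160, -20) = -3180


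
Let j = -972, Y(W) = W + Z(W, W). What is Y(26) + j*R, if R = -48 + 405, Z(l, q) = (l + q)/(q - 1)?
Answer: -8674398/25 ≈ -3.4698e+5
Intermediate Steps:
Z(l, q) = (l + q)/(-1 + q)
Y(W) = W + 2*W/(-1 + W) (Y(W) = W + (W + W)/(-1 + W) = W + (2*W)/(-1 + W) = W + 2*W/(-1 + W))
R = 357
Y(26) + j*R = 26*(1 + 26)/(-1 + 26) - 972*357 = 26*27/25 - 347004 = 26*(1/25)*27 - 347004 = 702/25 - 347004 = -8674398/25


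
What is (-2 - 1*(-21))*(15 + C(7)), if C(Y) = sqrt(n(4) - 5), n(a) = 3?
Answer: 285 + 19*I*sqrt(2) ≈ 285.0 + 26.87*I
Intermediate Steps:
C(Y) = I*sqrt(2) (C(Y) = sqrt(3 - 5) = sqrt(-2) = I*sqrt(2))
(-2 - 1*(-21))*(15 + C(7)) = (-2 - 1*(-21))*(15 + I*sqrt(2)) = (-2 + 21)*(15 + I*sqrt(2)) = 19*(15 + I*sqrt(2)) = 285 + 19*I*sqrt(2)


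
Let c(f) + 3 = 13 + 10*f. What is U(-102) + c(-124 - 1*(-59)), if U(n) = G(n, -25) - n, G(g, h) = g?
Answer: -640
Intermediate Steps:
c(f) = 10 + 10*f (c(f) = -3 + (13 + 10*f) = 10 + 10*f)
U(n) = 0 (U(n) = n - n = 0)
U(-102) + c(-124 - 1*(-59)) = 0 + (10 + 10*(-124 - 1*(-59))) = 0 + (10 + 10*(-124 + 59)) = 0 + (10 + 10*(-65)) = 0 + (10 - 650) = 0 - 640 = -640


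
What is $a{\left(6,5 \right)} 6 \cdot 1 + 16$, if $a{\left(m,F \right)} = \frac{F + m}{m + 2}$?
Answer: $\frac{97}{4} \approx 24.25$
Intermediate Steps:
$a{\left(m,F \right)} = \frac{F + m}{2 + m}$
$a{\left(6,5 \right)} 6 \cdot 1 + 16 = \frac{5 + 6}{2 + 6} \cdot 6 \cdot 1 + 16 = \frac{1}{8} \cdot 11 \cdot 6 + 16 = \frac{11}{8} \cdot 6 + 16 = \frac{33}{4} + 16 = \frac{97}{4}$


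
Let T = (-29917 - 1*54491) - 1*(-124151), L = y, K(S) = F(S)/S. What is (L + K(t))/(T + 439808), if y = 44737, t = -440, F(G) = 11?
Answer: 1789479/19182040 ≈ 0.093289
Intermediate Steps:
K(S) = 11/S
L = 44737
T = 39743 (T = (-29917 - 54491) + 124151 = -84408 + 124151 = 39743)
(L + K(t))/(T + 439808) = (44737 + 11/(-440))/(39743 + 439808) = (44737 + 11*(-1/440))/479551 = (44737 - 1/40)*(1/479551) = (1789479/40)*(1/479551) = 1789479/19182040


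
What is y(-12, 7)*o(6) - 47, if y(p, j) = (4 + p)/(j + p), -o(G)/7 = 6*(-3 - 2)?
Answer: 289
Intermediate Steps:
o(G) = 210 (o(G) = -42*(-3 - 2) = -42*(-5) = -7*(-30) = 210)
y(p, j) = (4 + p)/(j + p)
y(-12, 7)*o(6) - 47 = ((4 - 12)/(7 - 12))*210 - 47 = (-8/(-5))*210 - 47 = -⅕*(-8)*210 - 47 = (8/5)*210 - 47 = 336 - 47 = 289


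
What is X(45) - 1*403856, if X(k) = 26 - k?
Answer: -403875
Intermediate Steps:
X(45) - 1*403856 = (26 - 1*45) - 1*403856 = (26 - 45) - 403856 = -19 - 403856 = -403875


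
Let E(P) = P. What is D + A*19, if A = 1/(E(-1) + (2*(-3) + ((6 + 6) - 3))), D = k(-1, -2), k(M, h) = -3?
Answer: 13/2 ≈ 6.5000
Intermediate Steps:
D = -3
A = ½ (A = 1/(-1 + (2*(-3) + ((6 + 6) - 3))) = 1/(-1 + (-6 + (12 - 3))) = 1/(-1 + (-6 + 9)) = 1/(-1 + 3) = 1/2 = ½ ≈ 0.50000)
D + A*19 = -3 + (½)*19 = -3 + 19/2 = 13/2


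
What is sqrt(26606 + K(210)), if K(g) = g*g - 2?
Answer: 12*sqrt(491) ≈ 265.90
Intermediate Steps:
K(g) = -2 + g**2 (K(g) = g**2 - 2 = -2 + g**2)
sqrt(26606 + K(210)) = sqrt(26606 + (-2 + 210**2)) = sqrt(26606 + (-2 + 44100)) = sqrt(26606 + 44098) = sqrt(70704) = 12*sqrt(491)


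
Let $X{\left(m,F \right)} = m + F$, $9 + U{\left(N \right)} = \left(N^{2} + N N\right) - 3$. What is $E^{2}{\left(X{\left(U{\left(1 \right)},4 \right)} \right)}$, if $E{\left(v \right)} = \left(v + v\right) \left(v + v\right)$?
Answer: $20736$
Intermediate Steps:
$U{\left(N \right)} = -12 + 2 N^{2}$ ($U{\left(N \right)} = -9 - \left(3 - N^{2} - N N\right) = -9 + \left(\left(N^{2} + N^{2}\right) - 3\right) = -9 + \left(2 N^{2} - 3\right) = -9 + \left(-3 + 2 N^{2}\right) = -12 + 2 N^{2}$)
$X{\left(m,F \right)} = F + m$
$E{\left(v \right)} = 4 v^{2}$ ($E{\left(v \right)} = 2 v 2 v = 4 v^{2}$)
$E^{2}{\left(X{\left(U{\left(1 \right)},4 \right)} \right)} = \left(4 \left(4 - \left(12 - 2 \cdot 1^{2}\right)\right)^{2}\right)^{2} = \left(4 \left(4 + \left(-12 + 2 \cdot 1\right)\right)^{2}\right)^{2} = \left(4 \left(4 + \left(-12 + 2\right)\right)^{2}\right)^{2} = \left(4 \left(4 - 10\right)^{2}\right)^{2} = \left(4 \left(-6\right)^{2}\right)^{2} = \left(4 \cdot 36\right)^{2} = 144^{2} = 20736$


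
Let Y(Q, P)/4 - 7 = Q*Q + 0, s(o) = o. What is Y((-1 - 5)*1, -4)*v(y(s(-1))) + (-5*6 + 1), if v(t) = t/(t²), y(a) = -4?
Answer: -72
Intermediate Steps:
Y(Q, P) = 28 + 4*Q² (Y(Q, P) = 28 + 4*(Q*Q + 0) = 28 + 4*(Q² + 0) = 28 + 4*Q²)
v(t) = 1/t (v(t) = t/t² = 1/t)
Y((-1 - 5)*1, -4)*v(y(s(-1))) + (-5*6 + 1) = (28 + 4*((-1 - 5)*1)²)/(-4) + (-5*6 + 1) = (28 + 4*(-6*1)²)*(-¼) + (-30 + 1) = (28 + 4*(-6)²)*(-¼) - 29 = (28 + 4*36)*(-¼) - 29 = (28 + 144)*(-¼) - 29 = 172*(-¼) - 29 = -43 - 29 = -72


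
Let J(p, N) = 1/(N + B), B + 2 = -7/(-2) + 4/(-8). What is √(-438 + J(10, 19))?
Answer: I*√43795/10 ≈ 20.927*I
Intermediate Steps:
B = 1 (B = -2 + (-7/(-2) + 4/(-8)) = -2 + (-7*(-½) + 4*(-⅛)) = -2 + (7/2 - ½) = -2 + 3 = 1)
J(p, N) = 1/(1 + N) (J(p, N) = 1/(N + 1) = 1/(1 + N))
√(-438 + J(10, 19)) = √(-438 + 1/(1 + 19)) = √(-438 + 1/20) = √(-8759/20) = I*√43795/10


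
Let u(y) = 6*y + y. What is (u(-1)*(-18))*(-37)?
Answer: -4662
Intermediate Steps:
u(y) = 7*y
(u(-1)*(-18))*(-37) = ((7*(-1))*(-18))*(-37) = -7*(-18)*(-37) = 126*(-37) = -4662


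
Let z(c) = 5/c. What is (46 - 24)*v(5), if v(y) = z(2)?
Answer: 55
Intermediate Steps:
v(y) = 5/2
(46 - 24)*v(5) = (46 - 24)*(5/2) = 22*(5/2) = 55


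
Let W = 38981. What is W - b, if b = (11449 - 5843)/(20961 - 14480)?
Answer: 252630255/6481 ≈ 38980.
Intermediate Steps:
b = 5606/6481 ≈ 0.86499
W - b = 38981 - 1*5606/6481 = 38981 - 5606/6481 = 252630255/6481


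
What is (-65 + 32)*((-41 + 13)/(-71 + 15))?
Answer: -33/2 ≈ -16.500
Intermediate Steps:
(-65 + 32)*((-41 + 13)/(-71 + 15)) = -(-924)/(-56) = -(-924)*(-1)/56 = -33*1/2 = -33/2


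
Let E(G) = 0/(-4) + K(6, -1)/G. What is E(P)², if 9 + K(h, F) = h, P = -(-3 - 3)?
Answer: ¼ ≈ 0.25000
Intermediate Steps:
P = 6 (P = -1*(-6) = 6)
K(h, F) = -9 + h
E(G) = -3/G (E(G) = 0/(-4) + (-9 + 6)/G = 0*(-¼) - 3/G = 0 - 3/G = -3/G)
E(P)² = (-3/6)² = (-3*⅙)² = (-½)² = ¼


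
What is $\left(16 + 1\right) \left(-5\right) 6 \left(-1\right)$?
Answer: $510$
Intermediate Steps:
$\left(16 + 1\right) \left(-5\right) 6 \left(-1\right) = 17 \left(\left(-30\right) \left(-1\right)\right) = 17 \cdot 30 = 510$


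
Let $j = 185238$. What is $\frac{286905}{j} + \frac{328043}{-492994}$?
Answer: $\frac{6723034528}{7610101881} \approx 0.88344$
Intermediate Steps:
$\frac{286905}{j} + \frac{328043}{-492994} = \frac{286905}{185238} + \frac{328043}{-492994} = 286905 \cdot \frac{1}{185238} + 328043 \left(- \frac{1}{492994}\right) = \frac{95635}{61746} - \frac{328043}{492994} = \frac{6723034528}{7610101881}$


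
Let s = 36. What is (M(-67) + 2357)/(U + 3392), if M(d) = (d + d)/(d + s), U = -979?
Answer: 73201/74803 ≈ 0.97858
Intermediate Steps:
M(d) = 2*d/(36 + d) (M(d) = (d + d)/(d + 36) = (2*d)/(36 + d) = 2*d/(36 + d))
(M(-67) + 2357)/(U + 3392) = (2*(-67)/(36 - 67) + 2357)/(-979 + 3392) = (2*(-67)/(-31) + 2357)/2413 = (2*(-67)*(-1/31) + 2357)*(1/2413) = (134/31 + 2357)*(1/2413) = (73201/31)*(1/2413) = 73201/74803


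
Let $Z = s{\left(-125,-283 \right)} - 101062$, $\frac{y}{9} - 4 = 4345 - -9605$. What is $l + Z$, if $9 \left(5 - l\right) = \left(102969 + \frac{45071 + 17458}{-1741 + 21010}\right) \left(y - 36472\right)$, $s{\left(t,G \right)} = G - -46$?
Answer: $- \frac{58945029015478}{57807} \approx -1.0197 \cdot 10^{9}$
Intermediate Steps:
$s{\left(t,G \right)} = 46 + G$ ($s{\left(t,G \right)} = G + 46 = 46 + G$)
$y = 125586$ ($y = 36 + 9 \left(4345 - -9605\right) = 36 + 9 \left(4345 + 9605\right) = 36 + 9 \cdot 13950 = 36 + 125550 = 125586$)
$Z = -101299$ ($Z = \left(46 - 283\right) - 101062 = -237 - 101062 = -101299$)
$l = - \frac{58939173224185}{57807}$ ($l = 5 - \frac{\left(102969 + \frac{45071 + 17458}{-1741 + 21010}\right) \left(125586 - 36472\right)}{9} = 5 - \frac{\left(102969 + \frac{62529}{19269}\right) 89114}{9} = 5 - \frac{\left(102969 + 62529 \cdot \frac{1}{19269}\right) 89114}{9} = 5 - \frac{\left(102969 + \frac{20843}{6423}\right) 89114}{9} = 5 - \frac{\frac{661390730}{6423} \cdot 89114}{9} = 5 - \frac{58939173513220}{57807} = - \frac{58939173224185}{57807} \approx -1.0196 \cdot 10^{9}$)
$l + Z = - \frac{58939173224185}{57807} - 101299 = - \frac{58945029015478}{57807}$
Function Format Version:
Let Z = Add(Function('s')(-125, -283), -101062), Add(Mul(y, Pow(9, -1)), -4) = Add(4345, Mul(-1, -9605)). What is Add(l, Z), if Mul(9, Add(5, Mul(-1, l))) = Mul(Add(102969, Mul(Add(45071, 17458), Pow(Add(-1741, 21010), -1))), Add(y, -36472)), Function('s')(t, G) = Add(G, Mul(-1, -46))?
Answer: Rational(-58945029015478, 57807) ≈ -1.0197e+9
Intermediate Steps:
Function('s')(t, G) = Add(46, G) (Function('s')(t, G) = Add(G, 46) = Add(46, G))
y = 125586 (y = Add(36, Mul(9, Add(4345, Mul(-1, -9605)))) = Add(36, Mul(9, Add(4345, 9605))) = Add(36, Mul(9, 13950)) = Add(36, 125550) = 125586)
Z = -101299 (Z = Add(Add(46, -283), -101062) = Add(-237, -101062) = -101299)
l = Rational(-58939173224185, 57807) (l = Add(5, Mul(Rational(-1, 9), Mul(Add(102969, Mul(Add(45071, 17458), Pow(Add(-1741, 21010), -1))), Add(125586, -36472)))) = Add(5, Mul(Rational(-1, 9), Mul(Add(102969, Mul(62529, Pow(19269, -1))), 89114))) = Add(5, Mul(Rational(-1, 9), Mul(Add(102969, Mul(62529, Rational(1, 19269))), 89114))) = Add(5, Mul(Rational(-1, 9), Mul(Add(102969, Rational(20843, 6423)), 89114))) = Add(5, Mul(Rational(-1, 9), Mul(Rational(661390730, 6423), 89114))) = Add(5, Mul(Rational(-1, 9), Rational(58939173513220, 6423))) = Add(5, Rational(-58939173513220, 57807)) = Rational(-58939173224185, 57807) ≈ -1.0196e+9)
Add(l, Z) = Add(Rational(-58939173224185, 57807), -101299) = Rational(-58945029015478, 57807)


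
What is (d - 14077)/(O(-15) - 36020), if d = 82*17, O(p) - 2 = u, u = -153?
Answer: 12683/36171 ≈ 0.35064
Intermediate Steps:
O(p) = -151 (O(p) = 2 - 153 = -151)
d = 1394
(d - 14077)/(O(-15) - 36020) = (1394 - 14077)/(-151 - 36020) = -12683/(-36171) = -12683*(-1/36171) = 12683/36171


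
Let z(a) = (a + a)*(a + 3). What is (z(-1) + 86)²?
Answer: 6724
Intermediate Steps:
z(a) = 2*a*(3 + a) (z(a) = (2*a)*(3 + a) = 2*a*(3 + a))
(z(-1) + 86)² = (2*(-1)*(3 - 1) + 86)² = (2*(-1)*2 + 86)² = (-4 + 86)² = 82² = 6724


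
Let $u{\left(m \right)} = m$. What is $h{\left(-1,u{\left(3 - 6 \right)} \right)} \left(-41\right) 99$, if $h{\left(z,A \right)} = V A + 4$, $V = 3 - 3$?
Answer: $-16236$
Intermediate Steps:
$V = 0$
$h{\left(z,A \right)} = 4$ ($h{\left(z,A \right)} = 0 A + 4 = 0 + 4 = 4$)
$h{\left(-1,u{\left(3 - 6 \right)} \right)} \left(-41\right) 99 = 4 \left(-41\right) 99 = \left(-164\right) 99 = -16236$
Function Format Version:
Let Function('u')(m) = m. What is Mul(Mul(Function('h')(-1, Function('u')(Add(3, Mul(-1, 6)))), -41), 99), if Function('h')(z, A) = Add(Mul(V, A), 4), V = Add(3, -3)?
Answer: -16236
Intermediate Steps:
V = 0
Function('h')(z, A) = 4 (Function('h')(z, A) = Add(Mul(0, A), 4) = Add(0, 4) = 4)
Mul(Mul(Function('h')(-1, Function('u')(Add(3, Mul(-1, 6)))), -41), 99) = Mul(Mul(4, -41), 99) = Mul(-164, 99) = -16236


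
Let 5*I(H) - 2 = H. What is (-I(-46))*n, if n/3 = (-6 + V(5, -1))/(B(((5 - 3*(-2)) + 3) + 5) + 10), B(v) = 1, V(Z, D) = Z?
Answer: -12/5 ≈ -2.4000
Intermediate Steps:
I(H) = ⅖ + H/5
n = -3/11 (n = 3*((-6 + 5)/(1 + 10)) = 3*(-1/11) = -3/11 ≈ -0.27273)
(-I(-46))*n = -(⅖ + (⅕)*(-46))*(-3/11) = -(⅖ - 46/5)*(-3/11) = -1*(-44/5)*(-3/11) = (44/5)*(-3/11) = -12/5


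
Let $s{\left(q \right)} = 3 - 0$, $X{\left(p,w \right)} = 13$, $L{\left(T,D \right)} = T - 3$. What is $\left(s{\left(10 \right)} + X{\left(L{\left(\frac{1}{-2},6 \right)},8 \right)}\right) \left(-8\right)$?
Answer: $-128$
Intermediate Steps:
$L{\left(T,D \right)} = -3 + T$
$s{\left(q \right)} = 3$ ($s{\left(q \right)} = 3 + 0 = 3$)
$\left(s{\left(10 \right)} + X{\left(L{\left(\frac{1}{-2},6 \right)},8 \right)}\right) \left(-8\right) = \left(3 + 13\right) \left(-8\right) = 16 \left(-8\right) = -128$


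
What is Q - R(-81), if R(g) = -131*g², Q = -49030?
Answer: 810461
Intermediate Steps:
Q - R(-81) = -49030 - (-131)*(-81)² = -49030 - (-131)*6561 = -49030 - 1*(-859491) = -49030 + 859491 = 810461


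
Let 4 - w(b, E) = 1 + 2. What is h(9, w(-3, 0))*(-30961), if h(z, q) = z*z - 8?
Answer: -2260153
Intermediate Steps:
w(b, E) = 1 (w(b, E) = 4 - (1 + 2) = 4 - 1*3 = 4 - 3 = 1)
h(z, q) = -8 + z² (h(z, q) = z² - 8 = -8 + z²)
h(9, w(-3, 0))*(-30961) = (-8 + 9²)*(-30961) = (-8 + 81)*(-30961) = 73*(-30961) = -2260153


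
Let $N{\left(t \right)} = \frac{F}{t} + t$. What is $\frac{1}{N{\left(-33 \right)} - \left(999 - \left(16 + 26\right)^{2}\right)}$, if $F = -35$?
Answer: $\frac{33}{24191} \approx 0.0013641$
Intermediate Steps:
$N{\left(t \right)} = t - \frac{35}{t}$ ($N{\left(t \right)} = - \frac{35}{t} + t = t - \frac{35}{t}$)
$\frac{1}{N{\left(-33 \right)} - \left(999 - \left(16 + 26\right)^{2}\right)} = \frac{1}{\left(-33 - \frac{35}{-33}\right) - \left(999 - \left(16 + 26\right)^{2}\right)} = \frac{1}{\left(-33 - - \frac{35}{33}\right) - \left(999 - 42^{2}\right)} = \frac{1}{\left(-33 + \frac{35}{33}\right) + \left(-999 + 1764\right)} = \frac{1}{- \frac{1054}{33} + 765} = \frac{1}{\frac{24191}{33}} = \frac{33}{24191}$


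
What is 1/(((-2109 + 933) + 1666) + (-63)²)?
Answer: 1/4459 ≈ 0.00022427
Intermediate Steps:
1/(((-2109 + 933) + 1666) + (-63)²) = 1/((-1176 + 1666) + 3969) = 1/(490 + 3969) = 1/4459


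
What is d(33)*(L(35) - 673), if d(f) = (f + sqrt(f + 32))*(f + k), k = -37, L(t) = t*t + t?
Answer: -77484 - 2348*sqrt(65) ≈ -96414.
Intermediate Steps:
L(t) = t + t**2 (L(t) = t**2 + t = t + t**2)
d(f) = (-37 + f)*(f + sqrt(32 + f)) (d(f) = (f + sqrt(f + 32))*(f - 37) = (f + sqrt(32 + f))*(-37 + f) = (-37 + f)*(f + sqrt(32 + f)))
d(33)*(L(35) - 673) = (33**2 - 37*33 - 37*sqrt(32 + 33) + 33*sqrt(32 + 33))*(35*(1 + 35) - 673) = (1089 - 1221 - 37*sqrt(65) + 33*sqrt(65))*(35*36 - 673) = (-132 - 4*sqrt(65))*(1260 - 673) = (-132 - 4*sqrt(65))*587 = -77484 - 2348*sqrt(65)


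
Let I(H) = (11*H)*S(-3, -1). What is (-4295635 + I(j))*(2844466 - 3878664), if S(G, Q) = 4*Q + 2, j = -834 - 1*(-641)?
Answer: 4438145921022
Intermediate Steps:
j = -193 (j = -834 + 641 = -193)
S(G, Q) = 2 + 4*Q
I(H) = -22*H (I(H) = (11*H)*(2 + 4*(-1)) = (11*H)*(2 - 4) = (11*H)*(-2) = -22*H)
(-4295635 + I(j))*(2844466 - 3878664) = (-4295635 - 22*(-193))*(2844466 - 3878664) = (-4295635 + 4246)*(-1034198) = -4291389*(-1034198) = 4438145921022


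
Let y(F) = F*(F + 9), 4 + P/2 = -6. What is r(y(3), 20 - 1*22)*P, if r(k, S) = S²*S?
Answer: 160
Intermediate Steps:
P = -20 (P = -8 + 2*(-6) = -8 - 12 = -20)
y(F) = F*(9 + F)
r(k, S) = S³
r(y(3), 20 - 1*22)*P = (20 - 1*22)³*(-20) = (20 - 22)³*(-20) = (-2)³*(-20) = -8*(-20) = 160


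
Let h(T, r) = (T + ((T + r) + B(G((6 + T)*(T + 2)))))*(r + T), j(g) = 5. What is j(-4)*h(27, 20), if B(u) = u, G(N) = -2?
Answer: 16920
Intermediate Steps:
h(T, r) = (T + r)*(-2 + r + 2*T) (h(T, r) = (T + ((T + r) - 2))*(r + T) = (T + (-2 + T + r))*(T + r) = (-2 + r + 2*T)*(T + r) = (T + r)*(-2 + r + 2*T))
j(-4)*h(27, 20) = 5*(20**2 - 2*27 - 2*20 + 2*27**2 + 3*27*20) = 5*(400 - 54 - 40 + 2*729 + 1620) = 5*(400 - 54 - 40 + 1458 + 1620) = 5*3384 = 16920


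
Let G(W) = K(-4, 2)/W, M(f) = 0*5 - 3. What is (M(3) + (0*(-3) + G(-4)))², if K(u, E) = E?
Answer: 49/4 ≈ 12.250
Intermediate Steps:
M(f) = -3 (M(f) = 0 - 3 = -3)
G(W) = 2/W
(M(3) + (0*(-3) + G(-4)))² = (-3 + (0*(-3) + 2/(-4)))² = (-3 + (0 + 2*(-¼)))² = (-3 + (0 - ½))² = (-3 - ½)² = (-7/2)² = 49/4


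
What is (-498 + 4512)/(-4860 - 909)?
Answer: -446/641 ≈ -0.69579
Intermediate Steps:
(-498 + 4512)/(-4860 - 909) = 4014/(-5769) = 4014*(-1/5769) = -446/641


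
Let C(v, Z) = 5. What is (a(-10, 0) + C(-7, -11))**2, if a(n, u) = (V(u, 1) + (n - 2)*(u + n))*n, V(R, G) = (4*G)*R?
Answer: 1428025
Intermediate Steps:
V(R, G) = 4*G*R
a(n, u) = n*(4*u + (-2 + n)*(n + u)) (a(n, u) = (4*1*u + (n - 2)*(u + n))*n = (4*u + (-2 + n)*(n + u))*n = n*(4*u + (-2 + n)*(n + u)))
(a(-10, 0) + C(-7, -11))**2 = (-10*((-10)**2 - 2*(-10) + 2*0 - 10*0) + 5)**2 = (-10*(100 + 20 + 0 + 0) + 5)**2 = (-10*120 + 5)**2 = (-1200 + 5)**2 = (-1195)**2 = 1428025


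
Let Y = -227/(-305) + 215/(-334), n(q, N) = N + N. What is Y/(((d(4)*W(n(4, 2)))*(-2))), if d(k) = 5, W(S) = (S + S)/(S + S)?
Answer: -10243/1018700 ≈ -0.010055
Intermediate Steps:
n(q, N) = 2*N
W(S) = 1 (W(S) = (2*S)/((2*S)) = (2*S)*(1/(2*S)) = 1)
Y = 10243/101870 (Y = -227*(-1/305) + 215*(-1/334) = 227/305 - 215/334 = 10243/101870 ≈ 0.10055)
Y/(((d(4)*W(n(4, 2)))*(-2))) = 10243/(101870*(((5*1)*(-2)))) = 10243/(101870*((5*(-2)))) = (10243/101870)/(-10) = (10243/101870)*(-⅒) = -10243/1018700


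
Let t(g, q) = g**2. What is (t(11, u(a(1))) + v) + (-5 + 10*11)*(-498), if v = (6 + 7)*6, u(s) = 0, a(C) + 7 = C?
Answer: -52091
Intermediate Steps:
a(C) = -7 + C
v = 78 (v = 13*6 = 78)
(t(11, u(a(1))) + v) + (-5 + 10*11)*(-498) = (11**2 + 78) + (-5 + 10*11)*(-498) = (121 + 78) + (-5 + 110)*(-498) = 199 + 105*(-498) = 199 - 52290 = -52091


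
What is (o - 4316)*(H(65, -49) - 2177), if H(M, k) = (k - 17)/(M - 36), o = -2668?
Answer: 441381816/29 ≈ 1.5220e+7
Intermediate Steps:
H(M, k) = (-17 + k)/(-36 + M)
(o - 4316)*(H(65, -49) - 2177) = (-2668 - 4316)*((-17 - 49)/(-36 + 65) - 2177) = -6984*(-66/29 - 2177) = -6984*(-63199/29) = 441381816/29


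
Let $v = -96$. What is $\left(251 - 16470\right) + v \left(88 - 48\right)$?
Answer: $-20059$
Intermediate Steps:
$\left(251 - 16470\right) + v \left(88 - 48\right) = \left(251 - 16470\right) - 96 \left(88 - 48\right) = -16219 - 3840 = -20059$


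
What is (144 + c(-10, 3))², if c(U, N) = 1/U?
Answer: 2070721/100 ≈ 20707.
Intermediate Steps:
(144 + c(-10, 3))² = (144 + 1/(-10))² = (144 - ⅒)² = (1439/10)² = 2070721/100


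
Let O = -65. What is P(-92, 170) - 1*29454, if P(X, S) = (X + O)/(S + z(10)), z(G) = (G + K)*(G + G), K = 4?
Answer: -13254457/450 ≈ -29454.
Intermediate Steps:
z(G) = 2*G*(4 + G) (z(G) = (G + 4)*(G + G) = (4 + G)*(2*G) = 2*G*(4 + G))
P(X, S) = (-65 + X)/(280 + S) (P(X, S) = (X - 65)/(S + 2*10*(4 + 10)) = (-65 + X)/(S + 2*10*14) = (-65 + X)/(S + 280) = (-65 + X)/(280 + S))
P(-92, 170) - 1*29454 = (-65 - 92)/(280 + 170) - 1*29454 = -157/450 - 29454 = -13254457/450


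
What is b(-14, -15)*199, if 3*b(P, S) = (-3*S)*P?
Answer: -41790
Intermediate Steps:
b(P, S) = -P*S (b(P, S) = ((-3*S)*P)/3 = (-3*P*S)/3 = -P*S)
b(-14, -15)*199 = -1*(-14)*(-15)*199 = -210*199 = -41790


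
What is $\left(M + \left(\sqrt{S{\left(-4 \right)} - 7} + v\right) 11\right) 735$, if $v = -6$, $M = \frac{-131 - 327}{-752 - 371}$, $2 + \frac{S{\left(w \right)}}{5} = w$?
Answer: $- \frac{54140100}{1123} + 8085 i \sqrt{37} \approx -48210.0 + 49179.0 i$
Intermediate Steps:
$S{\left(w \right)} = -10 + 5 w$
$M = \frac{458}{1123}$ ($M = - \frac{458}{-1123} = \left(-458\right) \left(- \frac{1}{1123}\right) = \frac{458}{1123} \approx 0.40784$)
$\left(M + \left(\sqrt{S{\left(-4 \right)} - 7} + v\right) 11\right) 735 = \left(\frac{458}{1123} + \left(\sqrt{\left(-10 + 5 \left(-4\right)\right) - 7} - 6\right) 11\right) 735 = \left(\frac{458}{1123} + \left(\sqrt{\left(-10 - 20\right) - 7} - 6\right) 11\right) 735 = \left(\frac{458}{1123} + \left(\sqrt{-30 - 7} - 6\right) 11\right) 735 = \left(\frac{458}{1123} + \left(\sqrt{-37} - 6\right) 11\right) 735 = \left(\frac{458}{1123} + \left(i \sqrt{37} - 6\right) 11\right) 735 = \left(\frac{458}{1123} + \left(-6 + i \sqrt{37}\right) 11\right) 735 = \left(\frac{458}{1123} - \left(66 - 11 i \sqrt{37}\right)\right) 735 = \left(- \frac{73660}{1123} + 11 i \sqrt{37}\right) 735 = - \frac{54140100}{1123} + 8085 i \sqrt{37}$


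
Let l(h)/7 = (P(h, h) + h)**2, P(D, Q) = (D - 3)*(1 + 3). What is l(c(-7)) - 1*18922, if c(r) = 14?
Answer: 4626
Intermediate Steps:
P(D, Q) = -12 + 4*D (P(D, Q) = (-3 + D)*4 = -12 + 4*D)
l(h) = 7*(-12 + 5*h)**2 (l(h) = 7*((-12 + 4*h) + h)**2 = 7*(-12 + 5*h)**2)
l(c(-7)) - 1*18922 = 7*(-12 + 5*14)**2 - 1*18922 = 7*(-12 + 70)**2 - 18922 = 7*58**2 - 18922 = 7*3364 - 18922 = 23548 - 18922 = 4626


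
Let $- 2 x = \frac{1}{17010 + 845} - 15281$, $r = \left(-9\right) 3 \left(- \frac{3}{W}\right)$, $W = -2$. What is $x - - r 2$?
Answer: $\frac{134974872}{17855} \approx 7559.5$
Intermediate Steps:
$r = - \frac{81}{2}$ ($r = \left(-9\right) 3 \left(- \frac{3}{-2}\right) = - 27 \left(\left(-3\right) \left(- \frac{1}{2}\right)\right) = \left(-27\right) \frac{3}{2} = - \frac{81}{2} \approx -40.5$)
$x = \frac{136421127}{17855}$ ($x = - \frac{\frac{1}{17010 + 845} - 15281}{2} = - \frac{\frac{1}{17855} - 15281}{2} = \left(- \frac{1}{2}\right) \left(- \frac{272842254}{17855}\right) = \frac{136421127}{17855} \approx 7640.5$)
$x - - r 2 = \frac{136421127}{17855} - \left(-1\right) \left(- \frac{81}{2}\right) 2 = \frac{136421127}{17855} - \frac{81}{2} \cdot 2 = \frac{136421127}{17855} - 81 = \frac{134974872}{17855}$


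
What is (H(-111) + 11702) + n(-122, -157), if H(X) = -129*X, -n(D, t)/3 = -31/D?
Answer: 3174469/122 ≈ 26020.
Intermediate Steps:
n(D, t) = 93/D (n(D, t) = -(-93)/D = 93/D)
(H(-111) + 11702) + n(-122, -157) = (-129*(-111) + 11702) + 93/(-122) = (14319 + 11702) + 93*(-1/122) = 26021 - 93/122 = 3174469/122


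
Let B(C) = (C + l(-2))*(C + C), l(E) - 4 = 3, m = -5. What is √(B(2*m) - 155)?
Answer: I*√95 ≈ 9.7468*I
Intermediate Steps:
l(E) = 7 (l(E) = 4 + 3 = 7)
B(C) = 2*C*(7 + C) (B(C) = (C + 7)*(C + C) = (7 + C)*(2*C) = 2*C*(7 + C))
√(B(2*m) - 155) = √(2*(2*(-5))*(7 + 2*(-5)) - 155) = √(2*(-10)*(7 - 10) - 155) = √(2*(-10)*(-3) - 155) = √(60 - 155) = √(-95) = I*√95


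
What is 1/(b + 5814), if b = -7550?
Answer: -1/1736 ≈ -0.00057604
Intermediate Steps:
1/(b + 5814) = 1/(-7550 + 5814) = 1/(-1736) = -1/1736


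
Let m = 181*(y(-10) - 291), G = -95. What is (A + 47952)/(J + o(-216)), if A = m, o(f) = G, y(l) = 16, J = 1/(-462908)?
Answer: 843881284/43976261 ≈ 19.189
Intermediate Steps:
J = -1/462908 ≈ -2.1603e-6
o(f) = -95
m = -49775 (m = 181*(16 - 291) = 181*(-275) = -49775)
A = -49775
(A + 47952)/(J + o(-216)) = (-49775 + 47952)/(-1/462908 - 95) = -1823/(-43976261/462908) = -1823*(-462908/43976261) = 843881284/43976261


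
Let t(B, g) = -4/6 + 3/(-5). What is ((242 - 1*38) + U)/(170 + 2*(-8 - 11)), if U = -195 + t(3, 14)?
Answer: 29/495 ≈ 0.058586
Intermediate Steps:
t(B, g) = -19/15 (t(B, g) = -4*⅙ + 3*(-⅕) = -⅔ - ⅗ = -19/15)
U = -2944/15 (U = -195 - 19/15 = -2944/15 ≈ -196.27)
((242 - 1*38) + U)/(170 + 2*(-8 - 11)) = ((242 - 1*38) - 2944/15)/(170 + 2*(-8 - 11)) = ((242 - 38) - 2944/15)/(170 + 2*(-19)) = (204 - 2944/15)/(170 - 38) = (116/15)/132 = (116/15)*(1/132) = 29/495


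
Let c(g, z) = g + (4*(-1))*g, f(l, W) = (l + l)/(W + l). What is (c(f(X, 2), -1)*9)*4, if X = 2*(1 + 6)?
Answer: -189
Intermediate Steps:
X = 14 (X = 2*7 = 14)
f(l, W) = 2*l/(W + l) (f(l, W) = (2*l)/(W + l) = 2*l/(W + l))
c(g, z) = -3*g (c(g, z) = g - 4*g = -3*g)
(c(f(X, 2), -1)*9)*4 = (-6*14/(2 + 14)*9)*4 = (-6*14/16*9)*4 = (-3*7/4*9)*4 = -21/4*9*4 = -189/4*4 = -189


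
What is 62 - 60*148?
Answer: -8818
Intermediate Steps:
62 - 60*148 = 62 - 8880 = -8818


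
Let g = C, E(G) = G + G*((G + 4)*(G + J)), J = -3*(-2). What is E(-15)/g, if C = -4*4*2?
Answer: 375/8 ≈ 46.875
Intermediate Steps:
J = 6
C = -32 (C = -16*2 = -32)
E(G) = G + G*(4 + G)*(6 + G) (E(G) = G + G*((G + 4)*(G + 6)) = G + G*((4 + G)*(6 + G)) = G + G*(4 + G)*(6 + G))
g = -32
E(-15)/g = -15*(25 + (-15)² + 10*(-15))/(-32) = -15*(25 + 225 - 150)*(-1/32) = -15*100*(-1/32) = -1500*(-1/32) = 375/8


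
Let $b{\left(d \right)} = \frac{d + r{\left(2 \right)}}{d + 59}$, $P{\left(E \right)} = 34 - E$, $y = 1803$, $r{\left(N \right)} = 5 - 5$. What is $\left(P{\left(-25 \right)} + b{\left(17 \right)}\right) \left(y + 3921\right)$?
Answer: $\frac{6440931}{19} \approx 3.39 \cdot 10^{5}$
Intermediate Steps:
$r{\left(N \right)} = 0$
$b{\left(d \right)} = \frac{d}{59 + d}$ ($b{\left(d \right)} = \frac{d + 0}{d + 59} = \frac{d}{59 + d}$)
$\left(P{\left(-25 \right)} + b{\left(17 \right)}\right) \left(y + 3921\right) = \left(\left(34 - -25\right) + \frac{17}{59 + 17}\right) \left(1803 + 3921\right) = \left(\left(34 + 25\right) + \frac{17}{76}\right) 5724 = \left(59 + 17 \cdot \frac{1}{76}\right) 5724 = \left(59 + \frac{17}{76}\right) 5724 = \frac{4501}{76} \cdot 5724 = \frac{6440931}{19}$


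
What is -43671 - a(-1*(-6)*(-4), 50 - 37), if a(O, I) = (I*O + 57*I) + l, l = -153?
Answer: -43947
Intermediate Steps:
a(O, I) = -153 + 57*I + I*O (a(O, I) = (I*O + 57*I) - 153 = (57*I + I*O) - 153 = -153 + 57*I + I*O)
-43671 - a(-1*(-6)*(-4), 50 - 37) = -43671 - (-153 + 57*(50 - 37) + (50 - 37)*(-1*(-6)*(-4))) = -43671 - (-153 + 57*13 + 13*(6*(-4))) = -43671 - (-153 + 741 + 13*(-24)) = -43671 - (-153 + 741 - 312) = -43671 - 1*276 = -43671 - 276 = -43947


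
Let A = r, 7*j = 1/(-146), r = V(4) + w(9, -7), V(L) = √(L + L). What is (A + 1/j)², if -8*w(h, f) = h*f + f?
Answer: 16426937/16 - 4053*√2 ≈ 1.0210e+6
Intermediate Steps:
w(h, f) = -f/8 - f*h/8 (w(h, f) = -(h*f + f)/8 = -(f*h + f)/8 = -(f + f*h)/8 = -f/8 - f*h/8)
V(L) = √2*√L (V(L) = √(2*L) = √2*√L)
r = 35/4 + 2*√2 (r = √2*√4 - ⅛*(-7)*(1 + 9) = √2*2 - ⅛*(-7)*10 = 2*√2 + 35/4 = 35/4 + 2*√2 ≈ 11.578)
j = -1/1022 (j = (⅐)/(-146) = (⅐)*(-1/146) = -1/1022 ≈ -0.00097847)
A = 35/4 + 2*√2 ≈ 11.578
(A + 1/j)² = ((35/4 + 2*√2) + 1/(-1/1022))² = ((35/4 + 2*√2) - 1022)² = (-4053/4 + 2*√2)²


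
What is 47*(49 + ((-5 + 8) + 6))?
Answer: 2726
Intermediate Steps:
47*(49 + ((-5 + 8) + 6)) = 47*(49 + (3 + 6)) = 47*(49 + 9) = 47*58 = 2726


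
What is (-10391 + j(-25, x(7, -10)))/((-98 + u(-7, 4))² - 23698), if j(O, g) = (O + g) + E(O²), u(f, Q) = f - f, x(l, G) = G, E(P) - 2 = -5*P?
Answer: 13549/14094 ≈ 0.96133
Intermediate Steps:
E(P) = 2 - 5*P
u(f, Q) = 0
j(O, g) = 2 + O + g - 5*O² (j(O, g) = (O + g) + (2 - 5*O²) = 2 + O + g - 5*O²)
(-10391 + j(-25, x(7, -10)))/((-98 + u(-7, 4))² - 23698) = (-10391 + (2 - 25 - 10 - 5*(-25)²))/((-98 + 0)² - 23698) = (-10391 + (2 - 25 - 10 - 5*625))/((-98)² - 23698) = (-10391 + (2 - 25 - 10 - 3125))/(9604 - 23698) = (-10391 - 3158)/(-14094) = -13549*(-1/14094) = 13549/14094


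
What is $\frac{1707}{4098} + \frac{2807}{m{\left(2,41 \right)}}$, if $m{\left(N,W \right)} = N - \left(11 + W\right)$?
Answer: $- \frac{951478}{17075} \approx -55.723$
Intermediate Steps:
$m{\left(N,W \right)} = -11 + N - W$ ($m{\left(N,W \right)} = N - \left(11 + W\right) = -11 + N - W$)
$\frac{1707}{4098} + \frac{2807}{m{\left(2,41 \right)}} = \frac{1707}{4098} + \frac{2807}{-11 + 2 - 41} = 1707 \cdot \frac{1}{4098} + \frac{2807}{-11 + 2 - 41} = \frac{569}{1366} + \frac{2807}{-50} = \frac{569}{1366} + 2807 \left(- \frac{1}{50}\right) = \frac{569}{1366} - \frac{2807}{50} = - \frac{951478}{17075}$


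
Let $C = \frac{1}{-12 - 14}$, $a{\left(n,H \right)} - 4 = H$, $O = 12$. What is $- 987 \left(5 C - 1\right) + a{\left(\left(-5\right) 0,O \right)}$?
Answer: $\frac{31013}{26} \approx 1192.8$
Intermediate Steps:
$a{\left(n,H \right)} = 4 + H$
$C = - \frac{1}{26}$ ($C = \frac{1}{-26} = - \frac{1}{26} \approx -0.038462$)
$- 987 \left(5 C - 1\right) + a{\left(\left(-5\right) 0,O \right)} = - 987 \left(5 \left(- \frac{1}{26}\right) - 1\right) + \left(4 + 12\right) = - 987 \left(- \frac{5}{26} - 1\right) + 16 = \left(-987\right) \left(- \frac{31}{26}\right) + 16 = \frac{30597}{26} + 16 = \frac{31013}{26}$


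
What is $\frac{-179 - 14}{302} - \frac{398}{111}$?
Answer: $- \frac{141619}{33522} \approx -4.2247$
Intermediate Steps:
$\frac{-179 - 14}{302} - \frac{398}{111} = \left(-193\right) \frac{1}{302} - \frac{398}{111} = - \frac{193}{302} - \frac{398}{111} = - \frac{141619}{33522}$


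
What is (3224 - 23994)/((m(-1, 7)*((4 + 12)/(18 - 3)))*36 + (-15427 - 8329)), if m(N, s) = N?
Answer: 51925/59486 ≈ 0.87289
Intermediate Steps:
(3224 - 23994)/((m(-1, 7)*((4 + 12)/(18 - 3)))*36 + (-15427 - 8329)) = (3224 - 23994)/(-(4 + 12)/(18 - 3)*36 + (-15427 - 8329)) = -20770/(-16/15*36 - 23756) = -20770/(-192/5 - 23756) = -20770/(-118972/5) = -20770*(-5/118972) = 51925/59486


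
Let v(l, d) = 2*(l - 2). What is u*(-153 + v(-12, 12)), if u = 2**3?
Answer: -1448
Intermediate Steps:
u = 8
v(l, d) = -4 + 2*l (v(l, d) = 2*(-2 + l) = -4 + 2*l)
u*(-153 + v(-12, 12)) = 8*(-153 + (-4 + 2*(-12))) = 8*(-153 + (-4 - 24)) = 8*(-153 - 28) = 8*(-181) = -1448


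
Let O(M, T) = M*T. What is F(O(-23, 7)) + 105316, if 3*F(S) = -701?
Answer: 315247/3 ≈ 1.0508e+5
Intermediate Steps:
F(S) = -701/3 (F(S) = (⅓)*(-701) = -701/3)
F(O(-23, 7)) + 105316 = -701/3 + 105316 = 315247/3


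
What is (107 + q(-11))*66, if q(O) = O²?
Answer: 15048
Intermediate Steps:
(107 + q(-11))*66 = (107 + (-11)²)*66 = (107 + 121)*66 = 228*66 = 15048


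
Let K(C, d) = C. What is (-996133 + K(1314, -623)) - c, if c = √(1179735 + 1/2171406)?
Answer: -994819 - √5562455263804189866/2171406 ≈ -9.9591e+5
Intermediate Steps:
c = √5562455263804189866/2171406 (c = √(1179735 + 1/2171406) = √(2561683657411/2171406) = √5562455263804189866/2171406 ≈ 1086.2)
(-996133 + K(1314, -623)) - c = (-996133 + 1314) - √5562455263804189866/2171406 = -994819 - √5562455263804189866/2171406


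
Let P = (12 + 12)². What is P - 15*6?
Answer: 486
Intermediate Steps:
P = 576 (P = 24² = 576)
P - 15*6 = 576 - 15*6 = 576 - 90 = 486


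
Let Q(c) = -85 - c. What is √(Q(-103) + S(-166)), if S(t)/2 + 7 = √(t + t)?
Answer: 2*√(1 + I*√83) ≈ 4.5089 + 4.0411*I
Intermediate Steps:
S(t) = -14 + 2*√2*√t (S(t) = -14 + 2*√(t + t) = -14 + 2*√(2*t) = -14 + 2*(√2*√t) = -14 + 2*√2*√t)
√(Q(-103) + S(-166)) = √((-85 - 1*(-103)) + (-14 + 2*√2*√(-166))) = √((-85 + 103) + (-14 + 2*√2*(I*√166))) = √(18 + (-14 + 4*I*√83)) = √(4 + 4*I*√83)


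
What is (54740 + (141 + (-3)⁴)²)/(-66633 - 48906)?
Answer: -104024/115539 ≈ -0.90034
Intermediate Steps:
(54740 + (141 + (-3)⁴)²)/(-66633 - 48906) = (54740 + (141 + 81)²)/(-115539) = (54740 + 222²)*(-1/115539) = (54740 + 49284)*(-1/115539) = 104024*(-1/115539) = -104024/115539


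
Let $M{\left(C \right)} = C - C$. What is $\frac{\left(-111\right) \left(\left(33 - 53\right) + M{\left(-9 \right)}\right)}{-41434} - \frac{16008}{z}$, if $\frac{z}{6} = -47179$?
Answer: $\frac{2904266}{977407343} \approx 0.0029714$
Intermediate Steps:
$M{\left(C \right)} = 0$
$z = -283074$ ($z = 6 \left(-47179\right) = -283074$)
$\frac{\left(-111\right) \left(\left(33 - 53\right) + M{\left(-9 \right)}\right)}{-41434} - \frac{16008}{z} = \frac{\left(-111\right) \left(\left(33 - 53\right) + 0\right)}{-41434} - \frac{16008}{-283074} = - 111 \left(\left(33 - 53\right) + 0\right) \left(- \frac{1}{41434}\right) - - \frac{2668}{47179} = - 111 \left(-20 + 0\right) \left(- \frac{1}{41434}\right) + \frac{2668}{47179} = \left(-111\right) \left(-20\right) \left(- \frac{1}{41434}\right) + \frac{2668}{47179} = 2220 \left(- \frac{1}{41434}\right) + \frac{2668}{47179} = - \frac{1110}{20717} + \frac{2668}{47179} = \frac{2904266}{977407343}$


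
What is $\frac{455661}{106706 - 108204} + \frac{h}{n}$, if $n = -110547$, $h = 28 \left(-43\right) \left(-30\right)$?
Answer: $- \frac{16808688109}{55199802} \approx -304.51$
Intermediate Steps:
$h = 36120$ ($h = \left(-1204\right) \left(-30\right) = 36120$)
$\frac{455661}{106706 - 108204} + \frac{h}{n} = \frac{455661}{106706 - 108204} + \frac{36120}{-110547} = \frac{455661}{-1498} + 36120 \left(- \frac{1}{110547}\right) = 455661 \left(- \frac{1}{1498}\right) - \frac{12040}{36849} = - \frac{455661}{1498} - \frac{12040}{36849} = - \frac{16808688109}{55199802}$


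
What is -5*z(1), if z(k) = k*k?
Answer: -5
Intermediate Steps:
z(k) = k²
-5*z(1) = -5*1² = -5*1 = -5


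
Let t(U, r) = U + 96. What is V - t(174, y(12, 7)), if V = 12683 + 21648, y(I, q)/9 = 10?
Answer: 34061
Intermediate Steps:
y(I, q) = 90 (y(I, q) = 9*10 = 90)
t(U, r) = 96 + U
V = 34331
V - t(174, y(12, 7)) = 34331 - (96 + 174) = 34331 - 1*270 = 34331 - 270 = 34061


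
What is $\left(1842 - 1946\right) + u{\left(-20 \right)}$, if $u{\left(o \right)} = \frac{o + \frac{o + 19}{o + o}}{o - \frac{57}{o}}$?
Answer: $- \frac{70545}{686} \approx -102.84$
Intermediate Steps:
$u{\left(o \right)} = \frac{o + \frac{19 + o}{2 o}}{o - \frac{57}{o}}$
$\left(1842 - 1946\right) + u{\left(-20 \right)} = \left(1842 - 1946\right) + \frac{19 - 20 + 2 \left(-20\right)^{2}}{2 \left(-57 + \left(-20\right)^{2}\right)} = -104 + \frac{19 - 20 + 2 \cdot 400}{2 \left(-57 + 400\right)} = -104 + \frac{19 - 20 + 800}{2 \cdot 343} = -104 + \frac{1}{2} \cdot \frac{1}{343} \cdot 799 = -104 + \frac{799}{686} = - \frac{70545}{686}$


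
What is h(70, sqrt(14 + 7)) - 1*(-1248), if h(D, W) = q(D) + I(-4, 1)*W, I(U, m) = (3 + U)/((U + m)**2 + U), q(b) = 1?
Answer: 1249 - sqrt(21)/5 ≈ 1248.1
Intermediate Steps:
I(U, m) = (3 + U)/(U + (U + m)**2)
h(D, W) = 1 - W/5 (h(D, W) = 1 + ((3 - 4)/(-4 + (-4 + 1)**2))*W = 1 + (-1/(-4 + (-3)**2))*W = 1 + (-1/(-4 + 9))*W = 1 + (-1/5)*W = 1 + ((1/5)*(-1))*W = 1 - W/5)
h(70, sqrt(14 + 7)) - 1*(-1248) = (1 - sqrt(14 + 7)/5) - 1*(-1248) = (1 - sqrt(21)/5) + 1248 = 1249 - sqrt(21)/5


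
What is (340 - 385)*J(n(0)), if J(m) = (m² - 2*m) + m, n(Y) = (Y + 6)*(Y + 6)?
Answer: -56700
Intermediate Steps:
n(Y) = (6 + Y)² (n(Y) = (6 + Y)*(6 + Y) = (6 + Y)²)
J(m) = m² - m
(340 - 385)*J(n(0)) = (340 - 385)*((6 + 0)²*(-1 + (6 + 0)²)) = -45*6²*(-1 + 6²) = -1620*(-1 + 36) = -1620*35 = -45*1260 = -56700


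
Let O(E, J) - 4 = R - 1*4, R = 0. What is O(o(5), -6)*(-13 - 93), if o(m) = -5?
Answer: 0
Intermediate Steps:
O(E, J) = 0 (O(E, J) = 4 + (0 - 1*4) = 4 + (0 - 4) = 4 - 4 = 0)
O(o(5), -6)*(-13 - 93) = 0*(-13 - 93) = 0*(-106) = 0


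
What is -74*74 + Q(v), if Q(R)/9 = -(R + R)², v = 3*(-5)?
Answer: -13576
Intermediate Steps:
v = -15
Q(R) = -36*R² (Q(R) = 9*(-(R + R)²) = 9*(-(2*R)²) = 9*(-4*R²) = -36*R²)
-74*74 + Q(v) = -74*74 - 36*(-15)² = -5476 - 36*225 = -5476 - 8100 = -13576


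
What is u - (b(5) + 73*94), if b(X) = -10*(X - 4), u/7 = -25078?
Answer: -182398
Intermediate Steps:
u = -175546 (u = 7*(-25078) = -175546)
b(X) = 40 - 10*X (b(X) = -10*(-4 + X) = 40 - 10*X)
u - (b(5) + 73*94) = -175546 - ((40 - 10*5) + 73*94) = -175546 - ((40 - 50) + 6862) = -175546 - (-10 + 6862) = -175546 - 1*6852 = -175546 - 6852 = -182398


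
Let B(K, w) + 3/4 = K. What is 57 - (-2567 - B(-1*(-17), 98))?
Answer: 10561/4 ≈ 2640.3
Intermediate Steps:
B(K, w) = -¾ + K
57 - (-2567 - B(-1*(-17), 98)) = 57 - (-2567 - (-¾ - 1*(-17))) = 57 - (-2567 - (-¾ + 17)) = 57 - (-2567 - 1*65/4) = 57 - (-2567 - 65/4) = 57 - 1*(-10333/4) = 57 + 10333/4 = 10561/4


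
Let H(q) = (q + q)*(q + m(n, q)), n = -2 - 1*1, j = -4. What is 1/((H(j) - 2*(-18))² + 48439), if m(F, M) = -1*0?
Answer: 1/53063 ≈ 1.8846e-5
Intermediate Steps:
n = -3 (n = -2 - 1 = -3)
m(F, M) = 0
H(q) = 2*q² (H(q) = (q + q)*(q + 0) = (2*q)*q = 2*q²)
1/((H(j) - 2*(-18))² + 48439) = 1/((2*(-4)² - 2*(-18))² + 48439) = 1/((2*16 + 36)² + 48439) = 1/((32 + 36)² + 48439) = 1/(68² + 48439) = 1/(4624 + 48439) = 1/53063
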